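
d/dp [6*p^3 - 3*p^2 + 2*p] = 18*p^2 - 6*p + 2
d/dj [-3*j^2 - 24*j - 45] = -6*j - 24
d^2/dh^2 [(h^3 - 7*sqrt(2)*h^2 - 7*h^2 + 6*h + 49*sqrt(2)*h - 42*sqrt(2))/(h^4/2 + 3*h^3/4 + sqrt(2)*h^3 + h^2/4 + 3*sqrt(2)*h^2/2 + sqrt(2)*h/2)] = 8*(4*h^9 - 84*sqrt(2)*h^8 - 84*h^8 - 324*h^7 + 846*sqrt(2)*h^7 + 649*sqrt(2)*h^6 + 6068*h^6 + 1566*h^5 + 3339*sqrt(2)*h^5 - 14370*h^4 - 2805*sqrt(2)*h^4 - 14125*sqrt(2)*h^3 - 14322*h^3 - 11214*sqrt(2)*h^2 - 4536*h^2 - 3024*sqrt(2)*h - 504*h - 336*sqrt(2))/(h^3*(8*h^9 + 36*h^8 + 48*sqrt(2)*h^8 + 258*h^7 + 216*sqrt(2)*h^7 + 524*sqrt(2)*h^6 + 927*h^6 + 954*sqrt(2)*h^5 + 1617*h^5 + 1521*h^4 + 1254*sqrt(2)*h^4 + 793*h^3 + 1062*sqrt(2)*h^3 + 216*h^2 + 534*sqrt(2)*h^2 + 24*h + 144*sqrt(2)*h + 16*sqrt(2)))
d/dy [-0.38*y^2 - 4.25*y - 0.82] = -0.76*y - 4.25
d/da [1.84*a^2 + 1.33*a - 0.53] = 3.68*a + 1.33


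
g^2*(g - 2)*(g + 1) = g^4 - g^3 - 2*g^2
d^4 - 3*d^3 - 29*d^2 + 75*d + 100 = (d - 5)*(d - 4)*(d + 1)*(d + 5)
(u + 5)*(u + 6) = u^2 + 11*u + 30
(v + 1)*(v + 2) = v^2 + 3*v + 2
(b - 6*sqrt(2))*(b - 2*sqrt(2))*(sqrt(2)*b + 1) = sqrt(2)*b^3 - 15*b^2 + 16*sqrt(2)*b + 24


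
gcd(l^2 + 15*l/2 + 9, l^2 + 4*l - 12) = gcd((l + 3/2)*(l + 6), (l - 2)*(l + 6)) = l + 6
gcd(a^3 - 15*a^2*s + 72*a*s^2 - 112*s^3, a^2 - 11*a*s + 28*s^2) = a^2 - 11*a*s + 28*s^2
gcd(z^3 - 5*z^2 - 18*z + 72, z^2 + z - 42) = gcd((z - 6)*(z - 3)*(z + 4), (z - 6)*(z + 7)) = z - 6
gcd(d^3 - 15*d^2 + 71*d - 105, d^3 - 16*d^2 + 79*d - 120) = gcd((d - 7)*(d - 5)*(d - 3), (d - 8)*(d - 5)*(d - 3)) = d^2 - 8*d + 15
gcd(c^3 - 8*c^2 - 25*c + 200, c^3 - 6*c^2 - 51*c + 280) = c^2 - 13*c + 40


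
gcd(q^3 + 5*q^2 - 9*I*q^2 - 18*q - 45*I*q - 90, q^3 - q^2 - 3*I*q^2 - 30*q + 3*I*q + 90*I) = q^2 + q*(5 - 3*I) - 15*I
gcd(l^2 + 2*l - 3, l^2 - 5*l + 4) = l - 1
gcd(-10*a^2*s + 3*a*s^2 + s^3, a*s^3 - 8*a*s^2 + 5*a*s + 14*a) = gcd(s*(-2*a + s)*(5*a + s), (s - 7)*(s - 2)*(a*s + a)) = 1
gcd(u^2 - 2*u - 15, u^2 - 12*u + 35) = u - 5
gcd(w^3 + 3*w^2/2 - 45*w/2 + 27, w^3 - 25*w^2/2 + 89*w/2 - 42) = w - 3/2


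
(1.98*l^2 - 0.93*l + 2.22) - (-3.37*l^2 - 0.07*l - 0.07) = 5.35*l^2 - 0.86*l + 2.29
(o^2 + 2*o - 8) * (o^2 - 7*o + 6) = o^4 - 5*o^3 - 16*o^2 + 68*o - 48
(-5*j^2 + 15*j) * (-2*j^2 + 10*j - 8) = 10*j^4 - 80*j^3 + 190*j^2 - 120*j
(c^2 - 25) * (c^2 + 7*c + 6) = c^4 + 7*c^3 - 19*c^2 - 175*c - 150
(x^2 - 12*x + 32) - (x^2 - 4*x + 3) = 29 - 8*x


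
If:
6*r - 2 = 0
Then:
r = 1/3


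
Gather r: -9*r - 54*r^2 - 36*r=-54*r^2 - 45*r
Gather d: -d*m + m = -d*m + m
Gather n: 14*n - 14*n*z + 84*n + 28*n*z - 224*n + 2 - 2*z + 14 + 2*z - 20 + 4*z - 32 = n*(14*z - 126) + 4*z - 36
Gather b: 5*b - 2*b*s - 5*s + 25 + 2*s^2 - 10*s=b*(5 - 2*s) + 2*s^2 - 15*s + 25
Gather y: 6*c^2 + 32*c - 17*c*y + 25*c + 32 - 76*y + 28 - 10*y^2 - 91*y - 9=6*c^2 + 57*c - 10*y^2 + y*(-17*c - 167) + 51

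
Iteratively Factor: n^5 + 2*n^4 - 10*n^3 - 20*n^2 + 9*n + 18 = (n - 3)*(n^4 + 5*n^3 + 5*n^2 - 5*n - 6) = (n - 3)*(n - 1)*(n^3 + 6*n^2 + 11*n + 6) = (n - 3)*(n - 1)*(n + 2)*(n^2 + 4*n + 3) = (n - 3)*(n - 1)*(n + 1)*(n + 2)*(n + 3)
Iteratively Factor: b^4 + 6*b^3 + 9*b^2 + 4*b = (b)*(b^3 + 6*b^2 + 9*b + 4) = b*(b + 4)*(b^2 + 2*b + 1) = b*(b + 1)*(b + 4)*(b + 1)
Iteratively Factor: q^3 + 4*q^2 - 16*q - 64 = (q + 4)*(q^2 - 16) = (q + 4)^2*(q - 4)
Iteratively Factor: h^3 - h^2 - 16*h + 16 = (h - 1)*(h^2 - 16) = (h - 4)*(h - 1)*(h + 4)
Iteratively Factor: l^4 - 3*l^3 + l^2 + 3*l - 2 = (l - 2)*(l^3 - l^2 - l + 1) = (l - 2)*(l - 1)*(l^2 - 1) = (l - 2)*(l - 1)*(l + 1)*(l - 1)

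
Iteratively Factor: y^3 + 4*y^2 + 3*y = (y + 3)*(y^2 + y) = y*(y + 3)*(y + 1)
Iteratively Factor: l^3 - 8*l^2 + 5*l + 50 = (l + 2)*(l^2 - 10*l + 25) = (l - 5)*(l + 2)*(l - 5)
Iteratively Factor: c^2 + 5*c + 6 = (c + 3)*(c + 2)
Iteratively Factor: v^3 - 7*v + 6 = (v - 1)*(v^2 + v - 6) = (v - 1)*(v + 3)*(v - 2)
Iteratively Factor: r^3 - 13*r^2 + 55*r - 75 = (r - 3)*(r^2 - 10*r + 25) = (r - 5)*(r - 3)*(r - 5)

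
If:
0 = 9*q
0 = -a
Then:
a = 0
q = 0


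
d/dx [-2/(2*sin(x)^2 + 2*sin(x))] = (2/tan(x) + cos(x)/sin(x)^2)/(sin(x) + 1)^2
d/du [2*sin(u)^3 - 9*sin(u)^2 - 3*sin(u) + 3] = -3*(6*sin(u) + cos(2*u))*cos(u)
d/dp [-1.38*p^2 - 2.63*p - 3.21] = -2.76*p - 2.63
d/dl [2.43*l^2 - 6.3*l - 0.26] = 4.86*l - 6.3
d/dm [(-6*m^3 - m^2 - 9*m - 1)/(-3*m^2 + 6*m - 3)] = (6*m^3 - 18*m^2 - 11*m - 11)/(3*(m^3 - 3*m^2 + 3*m - 1))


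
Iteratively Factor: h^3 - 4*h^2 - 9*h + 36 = (h + 3)*(h^2 - 7*h + 12) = (h - 3)*(h + 3)*(h - 4)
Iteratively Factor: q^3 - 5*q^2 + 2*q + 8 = (q - 4)*(q^2 - q - 2) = (q - 4)*(q + 1)*(q - 2)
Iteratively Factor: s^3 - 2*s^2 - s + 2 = (s - 1)*(s^2 - s - 2) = (s - 1)*(s + 1)*(s - 2)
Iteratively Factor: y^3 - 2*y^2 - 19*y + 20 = (y + 4)*(y^2 - 6*y + 5) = (y - 5)*(y + 4)*(y - 1)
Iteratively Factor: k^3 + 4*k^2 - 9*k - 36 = (k + 3)*(k^2 + k - 12) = (k + 3)*(k + 4)*(k - 3)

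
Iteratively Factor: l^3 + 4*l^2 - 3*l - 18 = (l + 3)*(l^2 + l - 6) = (l - 2)*(l + 3)*(l + 3)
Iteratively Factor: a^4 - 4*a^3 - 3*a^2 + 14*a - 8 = (a - 1)*(a^3 - 3*a^2 - 6*a + 8) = (a - 4)*(a - 1)*(a^2 + a - 2) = (a - 4)*(a - 1)^2*(a + 2)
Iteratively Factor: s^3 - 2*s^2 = (s)*(s^2 - 2*s) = s^2*(s - 2)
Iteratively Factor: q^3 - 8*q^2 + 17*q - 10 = (q - 1)*(q^2 - 7*q + 10) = (q - 2)*(q - 1)*(q - 5)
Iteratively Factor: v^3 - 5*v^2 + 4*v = (v - 1)*(v^2 - 4*v) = v*(v - 1)*(v - 4)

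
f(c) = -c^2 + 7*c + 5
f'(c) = 7 - 2*c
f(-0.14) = 4.00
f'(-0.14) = 7.28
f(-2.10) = -14.11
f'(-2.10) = 11.20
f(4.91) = 15.26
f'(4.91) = -2.82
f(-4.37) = -44.69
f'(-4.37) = 15.74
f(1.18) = 11.87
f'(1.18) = 4.64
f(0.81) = 10.01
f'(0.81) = 5.38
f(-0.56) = 0.77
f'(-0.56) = 8.12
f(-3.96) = -38.40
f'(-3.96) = 14.92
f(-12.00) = -223.00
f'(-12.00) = 31.00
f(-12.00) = -223.00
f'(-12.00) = 31.00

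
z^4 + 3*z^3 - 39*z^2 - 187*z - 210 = (z - 7)*(z + 2)*(z + 3)*(z + 5)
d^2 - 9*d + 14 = (d - 7)*(d - 2)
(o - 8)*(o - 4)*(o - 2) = o^3 - 14*o^2 + 56*o - 64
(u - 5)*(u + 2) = u^2 - 3*u - 10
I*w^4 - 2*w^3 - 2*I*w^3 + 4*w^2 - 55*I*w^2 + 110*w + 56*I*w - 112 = (w - 8)*(w + 7)*(w + 2*I)*(I*w - I)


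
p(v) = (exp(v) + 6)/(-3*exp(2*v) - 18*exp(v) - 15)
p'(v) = (exp(v) + 6)*(6*exp(2*v) + 18*exp(v))/(-3*exp(2*v) - 18*exp(v) - 15)^2 + exp(v)/(-3*exp(2*v) - 18*exp(v) - 15)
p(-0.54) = -0.25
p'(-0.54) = 0.10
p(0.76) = -0.12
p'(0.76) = 0.09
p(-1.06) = -0.29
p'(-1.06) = 0.08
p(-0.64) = -0.26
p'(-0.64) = 0.09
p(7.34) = -0.00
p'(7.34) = 0.00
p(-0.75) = -0.27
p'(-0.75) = 0.09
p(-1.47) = -0.32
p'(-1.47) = 0.06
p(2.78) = -0.02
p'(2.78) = 0.02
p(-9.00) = -0.40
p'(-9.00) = 0.00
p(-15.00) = -0.40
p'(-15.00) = 0.00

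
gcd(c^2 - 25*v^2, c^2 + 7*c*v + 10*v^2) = c + 5*v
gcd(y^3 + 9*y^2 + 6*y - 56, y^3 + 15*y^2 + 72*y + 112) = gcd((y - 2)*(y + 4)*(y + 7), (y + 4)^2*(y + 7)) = y^2 + 11*y + 28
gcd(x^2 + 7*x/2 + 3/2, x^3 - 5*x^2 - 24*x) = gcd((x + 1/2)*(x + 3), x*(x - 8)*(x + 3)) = x + 3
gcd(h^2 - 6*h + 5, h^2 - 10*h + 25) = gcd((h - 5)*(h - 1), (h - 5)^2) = h - 5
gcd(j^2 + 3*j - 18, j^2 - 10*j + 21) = j - 3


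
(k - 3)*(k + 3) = k^2 - 9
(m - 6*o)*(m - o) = m^2 - 7*m*o + 6*o^2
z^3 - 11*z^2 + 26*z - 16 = (z - 8)*(z - 2)*(z - 1)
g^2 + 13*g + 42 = (g + 6)*(g + 7)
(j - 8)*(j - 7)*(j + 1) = j^3 - 14*j^2 + 41*j + 56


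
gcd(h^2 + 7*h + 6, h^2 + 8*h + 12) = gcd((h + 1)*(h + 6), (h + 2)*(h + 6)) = h + 6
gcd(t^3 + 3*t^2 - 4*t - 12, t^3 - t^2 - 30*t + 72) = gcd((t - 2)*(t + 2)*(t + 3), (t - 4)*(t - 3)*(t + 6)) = 1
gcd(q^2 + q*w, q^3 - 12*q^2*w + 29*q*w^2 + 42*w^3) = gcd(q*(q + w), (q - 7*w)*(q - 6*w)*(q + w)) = q + w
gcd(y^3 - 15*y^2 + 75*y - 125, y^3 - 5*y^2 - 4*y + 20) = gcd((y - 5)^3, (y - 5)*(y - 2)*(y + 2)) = y - 5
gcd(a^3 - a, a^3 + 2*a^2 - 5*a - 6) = a + 1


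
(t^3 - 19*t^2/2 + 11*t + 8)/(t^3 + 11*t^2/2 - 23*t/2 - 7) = (t - 8)/(t + 7)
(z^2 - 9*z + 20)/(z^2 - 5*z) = (z - 4)/z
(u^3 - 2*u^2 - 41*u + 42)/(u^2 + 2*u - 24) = (u^2 - 8*u + 7)/(u - 4)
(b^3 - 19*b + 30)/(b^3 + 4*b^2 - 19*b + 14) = (b^2 + 2*b - 15)/(b^2 + 6*b - 7)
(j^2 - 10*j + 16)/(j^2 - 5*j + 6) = (j - 8)/(j - 3)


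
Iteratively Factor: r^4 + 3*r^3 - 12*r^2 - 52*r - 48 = (r - 4)*(r^3 + 7*r^2 + 16*r + 12) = (r - 4)*(r + 2)*(r^2 + 5*r + 6) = (r - 4)*(r + 2)*(r + 3)*(r + 2)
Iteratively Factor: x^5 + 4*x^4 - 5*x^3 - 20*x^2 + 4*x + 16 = (x + 4)*(x^4 - 5*x^2 + 4) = (x + 1)*(x + 4)*(x^3 - x^2 - 4*x + 4) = (x - 1)*(x + 1)*(x + 4)*(x^2 - 4) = (x - 2)*(x - 1)*(x + 1)*(x + 4)*(x + 2)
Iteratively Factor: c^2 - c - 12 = (c - 4)*(c + 3)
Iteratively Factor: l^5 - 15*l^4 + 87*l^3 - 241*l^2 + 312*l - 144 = (l - 4)*(l^4 - 11*l^3 + 43*l^2 - 69*l + 36) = (l - 4)*(l - 3)*(l^3 - 8*l^2 + 19*l - 12) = (l - 4)*(l - 3)^2*(l^2 - 5*l + 4) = (l - 4)^2*(l - 3)^2*(l - 1)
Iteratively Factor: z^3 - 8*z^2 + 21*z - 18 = (z - 3)*(z^2 - 5*z + 6) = (z - 3)*(z - 2)*(z - 3)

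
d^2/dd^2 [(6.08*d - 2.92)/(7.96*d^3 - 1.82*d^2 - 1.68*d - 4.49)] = (2311.431168*d^5 - 2748.68352*d^4 + 879.734016*d^3 + 2783.877792*d^2 - 977.848224*d - 60.484816)/(504.358336*d^9 - 345.954336*d^8 - 240.242352*d^7 - 713.478344*d^6 + 440.989584*d^5 + 300.2349*d^4 + 394.309812*d^3 - 148.091874*d^2 - 101.606904*d - 90.518849)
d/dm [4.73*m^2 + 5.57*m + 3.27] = 9.46*m + 5.57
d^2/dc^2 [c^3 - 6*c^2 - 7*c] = 6*c - 12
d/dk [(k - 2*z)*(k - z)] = 2*k - 3*z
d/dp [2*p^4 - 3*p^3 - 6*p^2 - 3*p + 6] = 8*p^3 - 9*p^2 - 12*p - 3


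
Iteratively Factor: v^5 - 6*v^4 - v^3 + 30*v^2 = (v)*(v^4 - 6*v^3 - v^2 + 30*v) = v*(v - 3)*(v^3 - 3*v^2 - 10*v) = v^2*(v - 3)*(v^2 - 3*v - 10) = v^2*(v - 5)*(v - 3)*(v + 2)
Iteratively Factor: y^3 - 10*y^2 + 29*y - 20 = (y - 4)*(y^2 - 6*y + 5) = (y - 5)*(y - 4)*(y - 1)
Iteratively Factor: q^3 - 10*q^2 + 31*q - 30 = (q - 3)*(q^2 - 7*q + 10) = (q - 5)*(q - 3)*(q - 2)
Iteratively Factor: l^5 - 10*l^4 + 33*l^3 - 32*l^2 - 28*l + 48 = (l - 3)*(l^4 - 7*l^3 + 12*l^2 + 4*l - 16) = (l - 3)*(l - 2)*(l^3 - 5*l^2 + 2*l + 8) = (l - 3)*(l - 2)^2*(l^2 - 3*l - 4) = (l - 3)*(l - 2)^2*(l + 1)*(l - 4)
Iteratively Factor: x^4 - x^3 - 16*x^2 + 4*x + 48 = (x + 2)*(x^3 - 3*x^2 - 10*x + 24) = (x + 2)*(x + 3)*(x^2 - 6*x + 8) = (x - 4)*(x + 2)*(x + 3)*(x - 2)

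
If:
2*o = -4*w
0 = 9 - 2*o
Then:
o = 9/2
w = -9/4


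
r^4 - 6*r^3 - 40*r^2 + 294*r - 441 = (r - 7)*(r - 3)^2*(r + 7)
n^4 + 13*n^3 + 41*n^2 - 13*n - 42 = (n - 1)*(n + 1)*(n + 6)*(n + 7)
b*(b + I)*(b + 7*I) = b^3 + 8*I*b^2 - 7*b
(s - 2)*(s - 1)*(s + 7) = s^3 + 4*s^2 - 19*s + 14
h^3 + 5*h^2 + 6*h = h*(h + 2)*(h + 3)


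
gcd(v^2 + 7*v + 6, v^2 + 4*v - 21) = 1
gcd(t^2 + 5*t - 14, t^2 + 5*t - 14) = t^2 + 5*t - 14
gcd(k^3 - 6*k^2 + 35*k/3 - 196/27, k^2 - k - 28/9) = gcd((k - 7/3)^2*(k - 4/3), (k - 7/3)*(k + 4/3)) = k - 7/3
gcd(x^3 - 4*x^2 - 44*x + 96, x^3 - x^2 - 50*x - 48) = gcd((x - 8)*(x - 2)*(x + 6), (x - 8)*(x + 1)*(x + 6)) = x^2 - 2*x - 48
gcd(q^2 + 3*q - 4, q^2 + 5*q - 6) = q - 1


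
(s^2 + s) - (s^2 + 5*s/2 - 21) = 21 - 3*s/2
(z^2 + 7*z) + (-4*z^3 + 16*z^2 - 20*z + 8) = -4*z^3 + 17*z^2 - 13*z + 8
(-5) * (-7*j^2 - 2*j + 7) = 35*j^2 + 10*j - 35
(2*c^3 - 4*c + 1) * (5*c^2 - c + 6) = 10*c^5 - 2*c^4 - 8*c^3 + 9*c^2 - 25*c + 6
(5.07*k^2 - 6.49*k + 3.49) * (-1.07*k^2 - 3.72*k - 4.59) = -5.4249*k^4 - 11.9161*k^3 - 2.8628*k^2 + 16.8063*k - 16.0191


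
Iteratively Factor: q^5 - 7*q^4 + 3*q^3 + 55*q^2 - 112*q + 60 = (q - 2)*(q^4 - 5*q^3 - 7*q^2 + 41*q - 30) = (q - 2)^2*(q^3 - 3*q^2 - 13*q + 15) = (q - 5)*(q - 2)^2*(q^2 + 2*q - 3) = (q - 5)*(q - 2)^2*(q + 3)*(q - 1)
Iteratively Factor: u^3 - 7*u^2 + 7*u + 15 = (u + 1)*(u^2 - 8*u + 15) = (u - 5)*(u + 1)*(u - 3)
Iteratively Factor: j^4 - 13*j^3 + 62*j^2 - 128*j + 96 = (j - 4)*(j^3 - 9*j^2 + 26*j - 24) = (j - 4)^2*(j^2 - 5*j + 6) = (j - 4)^2*(j - 3)*(j - 2)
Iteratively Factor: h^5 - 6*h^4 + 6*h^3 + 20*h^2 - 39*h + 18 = (h - 1)*(h^4 - 5*h^3 + h^2 + 21*h - 18) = (h - 3)*(h - 1)*(h^3 - 2*h^2 - 5*h + 6) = (h - 3)*(h - 1)*(h + 2)*(h^2 - 4*h + 3) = (h - 3)*(h - 1)^2*(h + 2)*(h - 3)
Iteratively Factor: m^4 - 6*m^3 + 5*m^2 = (m - 1)*(m^3 - 5*m^2) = (m - 5)*(m - 1)*(m^2) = m*(m - 5)*(m - 1)*(m)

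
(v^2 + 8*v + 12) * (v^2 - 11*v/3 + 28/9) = v^4 + 13*v^3/3 - 128*v^2/9 - 172*v/9 + 112/3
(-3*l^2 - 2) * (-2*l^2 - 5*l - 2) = 6*l^4 + 15*l^3 + 10*l^2 + 10*l + 4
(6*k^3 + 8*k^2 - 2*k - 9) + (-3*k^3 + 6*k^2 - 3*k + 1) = 3*k^3 + 14*k^2 - 5*k - 8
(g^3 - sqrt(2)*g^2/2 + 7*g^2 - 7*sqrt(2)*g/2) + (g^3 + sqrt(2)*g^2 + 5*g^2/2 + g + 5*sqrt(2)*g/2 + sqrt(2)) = 2*g^3 + sqrt(2)*g^2/2 + 19*g^2/2 - sqrt(2)*g + g + sqrt(2)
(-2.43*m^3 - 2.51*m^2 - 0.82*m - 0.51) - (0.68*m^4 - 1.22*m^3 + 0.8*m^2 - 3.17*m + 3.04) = -0.68*m^4 - 1.21*m^3 - 3.31*m^2 + 2.35*m - 3.55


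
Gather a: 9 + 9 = 18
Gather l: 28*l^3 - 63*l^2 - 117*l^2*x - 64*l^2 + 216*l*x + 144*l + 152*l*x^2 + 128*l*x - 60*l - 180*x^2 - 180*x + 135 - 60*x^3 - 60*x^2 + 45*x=28*l^3 + l^2*(-117*x - 127) + l*(152*x^2 + 344*x + 84) - 60*x^3 - 240*x^2 - 135*x + 135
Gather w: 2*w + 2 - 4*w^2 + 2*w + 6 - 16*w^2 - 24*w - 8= -20*w^2 - 20*w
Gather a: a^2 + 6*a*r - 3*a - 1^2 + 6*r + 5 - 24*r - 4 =a^2 + a*(6*r - 3) - 18*r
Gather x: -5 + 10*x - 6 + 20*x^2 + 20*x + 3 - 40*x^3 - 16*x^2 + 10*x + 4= -40*x^3 + 4*x^2 + 40*x - 4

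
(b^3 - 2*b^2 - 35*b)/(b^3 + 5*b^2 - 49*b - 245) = b/(b + 7)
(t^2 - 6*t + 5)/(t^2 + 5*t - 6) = (t - 5)/(t + 6)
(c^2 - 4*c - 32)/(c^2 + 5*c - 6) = (c^2 - 4*c - 32)/(c^2 + 5*c - 6)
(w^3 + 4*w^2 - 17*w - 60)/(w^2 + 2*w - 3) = (w^2 + w - 20)/(w - 1)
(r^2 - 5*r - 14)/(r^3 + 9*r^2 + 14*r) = (r - 7)/(r*(r + 7))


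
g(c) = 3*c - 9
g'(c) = 3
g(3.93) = 2.79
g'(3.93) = 3.00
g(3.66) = 1.98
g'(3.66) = 3.00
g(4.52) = 4.56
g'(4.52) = 3.00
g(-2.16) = -15.48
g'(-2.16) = 3.00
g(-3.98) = -20.94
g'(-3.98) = 3.00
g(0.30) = -8.10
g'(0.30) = 3.00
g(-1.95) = -14.85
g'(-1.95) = 3.00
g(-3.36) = -19.08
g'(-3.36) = 3.00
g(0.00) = -9.00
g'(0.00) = 3.00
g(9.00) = 18.00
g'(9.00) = 3.00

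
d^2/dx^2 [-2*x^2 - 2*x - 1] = -4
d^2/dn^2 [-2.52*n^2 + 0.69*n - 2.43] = -5.04000000000000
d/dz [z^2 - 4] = 2*z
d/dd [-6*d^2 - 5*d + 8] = -12*d - 5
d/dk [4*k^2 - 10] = 8*k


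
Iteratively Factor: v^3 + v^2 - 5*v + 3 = (v + 3)*(v^2 - 2*v + 1) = (v - 1)*(v + 3)*(v - 1)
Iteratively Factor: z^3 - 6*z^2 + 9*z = (z - 3)*(z^2 - 3*z) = z*(z - 3)*(z - 3)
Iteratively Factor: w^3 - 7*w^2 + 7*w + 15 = (w + 1)*(w^2 - 8*w + 15) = (w - 3)*(w + 1)*(w - 5)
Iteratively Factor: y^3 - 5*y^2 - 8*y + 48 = (y - 4)*(y^2 - y - 12) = (y - 4)*(y + 3)*(y - 4)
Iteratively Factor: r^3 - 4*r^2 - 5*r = (r)*(r^2 - 4*r - 5) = r*(r - 5)*(r + 1)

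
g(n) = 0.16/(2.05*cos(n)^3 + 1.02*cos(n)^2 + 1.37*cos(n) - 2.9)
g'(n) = 0.16*(6.15*sin(n)*cos(n)^2 + 2.04*sin(n)*cos(n) + 1.37*sin(n))/(2.05*cos(n)^3 + 1.02*cos(n)^2 + 1.37*cos(n) - 2.9)^2 = (0.984*cos(n)^2 + 0.3264*cos(n) + 0.2192)*sin(n)/(2.05*cos(n)^3 + 1.02*cos(n)^2 + 1.37*cos(n) - 2.9)^2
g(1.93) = -0.05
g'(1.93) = 0.02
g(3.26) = -0.03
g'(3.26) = -0.00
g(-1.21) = -0.07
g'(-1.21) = -0.09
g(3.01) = -0.03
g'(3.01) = 0.00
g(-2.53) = -0.04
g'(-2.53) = -0.02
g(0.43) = 0.22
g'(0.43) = 1.05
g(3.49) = -0.03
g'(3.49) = -0.01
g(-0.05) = 0.10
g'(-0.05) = -0.03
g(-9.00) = -0.03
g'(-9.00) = -0.01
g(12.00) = 0.75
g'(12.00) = -13.97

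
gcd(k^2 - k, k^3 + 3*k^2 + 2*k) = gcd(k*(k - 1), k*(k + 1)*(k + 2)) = k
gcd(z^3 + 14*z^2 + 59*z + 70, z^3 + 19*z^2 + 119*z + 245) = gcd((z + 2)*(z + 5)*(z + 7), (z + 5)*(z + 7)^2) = z^2 + 12*z + 35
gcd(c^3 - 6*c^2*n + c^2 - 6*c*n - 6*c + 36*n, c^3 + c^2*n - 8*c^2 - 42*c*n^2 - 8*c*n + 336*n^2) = c - 6*n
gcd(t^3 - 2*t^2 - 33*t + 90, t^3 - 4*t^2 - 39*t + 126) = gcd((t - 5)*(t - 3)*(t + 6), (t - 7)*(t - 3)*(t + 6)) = t^2 + 3*t - 18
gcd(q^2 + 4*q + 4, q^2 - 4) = q + 2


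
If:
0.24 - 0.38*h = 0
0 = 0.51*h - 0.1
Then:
No Solution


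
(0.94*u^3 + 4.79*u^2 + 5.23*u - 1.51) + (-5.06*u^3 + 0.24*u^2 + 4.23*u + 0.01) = -4.12*u^3 + 5.03*u^2 + 9.46*u - 1.5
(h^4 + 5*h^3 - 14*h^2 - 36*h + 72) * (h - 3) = h^5 + 2*h^4 - 29*h^3 + 6*h^2 + 180*h - 216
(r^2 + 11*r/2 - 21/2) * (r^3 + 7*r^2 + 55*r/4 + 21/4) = r^5 + 25*r^4/2 + 167*r^3/4 + 59*r^2/8 - 231*r/2 - 441/8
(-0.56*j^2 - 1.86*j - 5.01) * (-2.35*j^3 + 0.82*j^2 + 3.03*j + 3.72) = 1.316*j^5 + 3.9118*j^4 + 8.5515*j^3 - 11.8272*j^2 - 22.0995*j - 18.6372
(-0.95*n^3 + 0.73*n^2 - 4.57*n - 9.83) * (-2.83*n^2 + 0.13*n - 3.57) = 2.6885*n^5 - 2.1894*n^4 + 16.4195*n^3 + 24.6187*n^2 + 15.037*n + 35.0931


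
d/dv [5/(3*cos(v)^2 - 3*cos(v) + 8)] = 15*(2*cos(v) - 1)*sin(v)/(3*cos(v)^2 - 3*cos(v) + 8)^2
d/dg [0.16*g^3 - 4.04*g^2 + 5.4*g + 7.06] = 0.48*g^2 - 8.08*g + 5.4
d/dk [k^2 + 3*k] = 2*k + 3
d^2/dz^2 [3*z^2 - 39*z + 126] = 6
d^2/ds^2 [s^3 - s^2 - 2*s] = 6*s - 2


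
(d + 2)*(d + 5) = d^2 + 7*d + 10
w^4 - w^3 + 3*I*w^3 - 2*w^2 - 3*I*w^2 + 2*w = w*(w - 1)*(w + I)*(w + 2*I)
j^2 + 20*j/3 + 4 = (j + 2/3)*(j + 6)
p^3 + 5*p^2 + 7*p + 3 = (p + 1)^2*(p + 3)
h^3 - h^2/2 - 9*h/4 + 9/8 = (h - 3/2)*(h - 1/2)*(h + 3/2)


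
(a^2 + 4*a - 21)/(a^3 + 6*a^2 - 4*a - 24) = (a^2 + 4*a - 21)/(a^3 + 6*a^2 - 4*a - 24)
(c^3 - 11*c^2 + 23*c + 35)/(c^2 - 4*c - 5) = c - 7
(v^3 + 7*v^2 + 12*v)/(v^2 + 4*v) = v + 3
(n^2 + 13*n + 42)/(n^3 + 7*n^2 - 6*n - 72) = (n + 7)/(n^2 + n - 12)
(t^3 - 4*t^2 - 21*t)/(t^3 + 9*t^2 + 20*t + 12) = t*(t^2 - 4*t - 21)/(t^3 + 9*t^2 + 20*t + 12)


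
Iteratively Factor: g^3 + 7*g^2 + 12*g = (g + 3)*(g^2 + 4*g) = (g + 3)*(g + 4)*(g)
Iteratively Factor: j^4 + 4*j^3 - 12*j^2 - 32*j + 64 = (j + 4)*(j^3 - 12*j + 16) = (j - 2)*(j + 4)*(j^2 + 2*j - 8) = (j - 2)*(j + 4)^2*(j - 2)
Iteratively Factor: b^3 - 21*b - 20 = (b - 5)*(b^2 + 5*b + 4) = (b - 5)*(b + 4)*(b + 1)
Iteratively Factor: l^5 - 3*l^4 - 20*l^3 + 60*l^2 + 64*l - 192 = (l + 4)*(l^4 - 7*l^3 + 8*l^2 + 28*l - 48) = (l - 2)*(l + 4)*(l^3 - 5*l^2 - 2*l + 24) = (l - 2)*(l + 2)*(l + 4)*(l^2 - 7*l + 12) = (l - 3)*(l - 2)*(l + 2)*(l + 4)*(l - 4)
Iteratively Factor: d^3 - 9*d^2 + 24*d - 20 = (d - 2)*(d^2 - 7*d + 10) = (d - 2)^2*(d - 5)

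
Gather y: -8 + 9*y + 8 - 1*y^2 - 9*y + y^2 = 0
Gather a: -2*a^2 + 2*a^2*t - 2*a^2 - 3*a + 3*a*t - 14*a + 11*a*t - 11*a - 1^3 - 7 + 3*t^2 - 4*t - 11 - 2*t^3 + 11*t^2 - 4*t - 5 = a^2*(2*t - 4) + a*(14*t - 28) - 2*t^3 + 14*t^2 - 8*t - 24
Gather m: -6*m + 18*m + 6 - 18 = 12*m - 12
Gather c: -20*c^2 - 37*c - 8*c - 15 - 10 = -20*c^2 - 45*c - 25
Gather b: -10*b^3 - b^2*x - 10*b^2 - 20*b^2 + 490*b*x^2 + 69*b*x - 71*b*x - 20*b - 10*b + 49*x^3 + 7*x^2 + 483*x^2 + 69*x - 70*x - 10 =-10*b^3 + b^2*(-x - 30) + b*(490*x^2 - 2*x - 30) + 49*x^3 + 490*x^2 - x - 10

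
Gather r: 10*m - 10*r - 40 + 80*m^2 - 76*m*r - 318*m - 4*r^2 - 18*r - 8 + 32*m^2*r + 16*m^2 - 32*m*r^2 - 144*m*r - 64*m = 96*m^2 - 372*m + r^2*(-32*m - 4) + r*(32*m^2 - 220*m - 28) - 48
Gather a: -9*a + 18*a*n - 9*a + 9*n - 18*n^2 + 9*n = a*(18*n - 18) - 18*n^2 + 18*n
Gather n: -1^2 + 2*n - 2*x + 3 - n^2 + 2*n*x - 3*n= -n^2 + n*(2*x - 1) - 2*x + 2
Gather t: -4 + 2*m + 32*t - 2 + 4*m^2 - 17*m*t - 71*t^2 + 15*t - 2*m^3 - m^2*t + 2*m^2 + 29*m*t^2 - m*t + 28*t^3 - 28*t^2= -2*m^3 + 6*m^2 + 2*m + 28*t^3 + t^2*(29*m - 99) + t*(-m^2 - 18*m + 47) - 6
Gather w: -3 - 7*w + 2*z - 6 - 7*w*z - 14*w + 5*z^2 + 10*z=w*(-7*z - 21) + 5*z^2 + 12*z - 9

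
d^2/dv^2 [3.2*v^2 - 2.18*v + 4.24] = 6.40000000000000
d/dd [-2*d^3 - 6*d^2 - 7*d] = -6*d^2 - 12*d - 7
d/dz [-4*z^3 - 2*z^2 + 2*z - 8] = -12*z^2 - 4*z + 2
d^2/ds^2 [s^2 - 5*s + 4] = 2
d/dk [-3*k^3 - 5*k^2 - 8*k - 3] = -9*k^2 - 10*k - 8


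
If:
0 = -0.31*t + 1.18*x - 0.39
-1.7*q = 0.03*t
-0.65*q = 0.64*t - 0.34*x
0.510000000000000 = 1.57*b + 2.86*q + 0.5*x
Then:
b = 0.21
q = -0.00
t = 0.21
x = 0.39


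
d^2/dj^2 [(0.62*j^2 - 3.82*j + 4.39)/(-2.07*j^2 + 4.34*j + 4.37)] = (3.5527136788005e-15*j^4 + 21.596724*j^3 - 146.515014*j^2 + 443.96532*j - 413.378438)/(8.869743*j^6 - 55.789398*j^5 + 60.794037*j^4 + 153.808732*j^3 - 128.342967*j^2 - 248.641638*j - 83.453453)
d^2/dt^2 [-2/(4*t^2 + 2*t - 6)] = 2*(4*t^2 + 2*t - (4*t + 1)^2 - 6)/(2*t^2 + t - 3)^3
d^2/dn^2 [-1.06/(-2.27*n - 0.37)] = 10.924148/(2.27*n + 0.37)^3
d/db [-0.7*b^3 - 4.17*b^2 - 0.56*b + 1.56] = -2.1*b^2 - 8.34*b - 0.56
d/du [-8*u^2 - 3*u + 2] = -16*u - 3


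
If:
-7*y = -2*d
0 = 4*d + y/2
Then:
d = 0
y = 0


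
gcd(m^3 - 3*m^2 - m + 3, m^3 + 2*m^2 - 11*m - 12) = m^2 - 2*m - 3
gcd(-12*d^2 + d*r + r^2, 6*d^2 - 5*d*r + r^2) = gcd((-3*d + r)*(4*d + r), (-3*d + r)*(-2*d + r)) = -3*d + r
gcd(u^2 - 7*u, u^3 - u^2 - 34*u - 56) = u - 7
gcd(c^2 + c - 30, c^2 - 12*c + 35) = c - 5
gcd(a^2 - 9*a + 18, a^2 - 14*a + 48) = a - 6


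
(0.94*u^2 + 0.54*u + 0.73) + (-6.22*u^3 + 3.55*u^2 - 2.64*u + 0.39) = -6.22*u^3 + 4.49*u^2 - 2.1*u + 1.12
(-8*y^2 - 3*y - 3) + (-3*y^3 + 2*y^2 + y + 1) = -3*y^3 - 6*y^2 - 2*y - 2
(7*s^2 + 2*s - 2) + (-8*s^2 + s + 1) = -s^2 + 3*s - 1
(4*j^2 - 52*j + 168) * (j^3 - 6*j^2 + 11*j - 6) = 4*j^5 - 76*j^4 + 524*j^3 - 1604*j^2 + 2160*j - 1008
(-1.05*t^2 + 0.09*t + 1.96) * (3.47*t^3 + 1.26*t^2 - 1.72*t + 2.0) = -3.6435*t^5 - 1.0107*t^4 + 8.7206*t^3 + 0.2148*t^2 - 3.1912*t + 3.92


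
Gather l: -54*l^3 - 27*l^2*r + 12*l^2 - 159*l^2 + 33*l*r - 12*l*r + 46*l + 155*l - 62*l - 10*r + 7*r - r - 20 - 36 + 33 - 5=-54*l^3 + l^2*(-27*r - 147) + l*(21*r + 139) - 4*r - 28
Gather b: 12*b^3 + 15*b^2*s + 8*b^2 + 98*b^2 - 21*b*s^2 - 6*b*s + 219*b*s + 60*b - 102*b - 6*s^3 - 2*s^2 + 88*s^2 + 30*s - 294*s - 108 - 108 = 12*b^3 + b^2*(15*s + 106) + b*(-21*s^2 + 213*s - 42) - 6*s^3 + 86*s^2 - 264*s - 216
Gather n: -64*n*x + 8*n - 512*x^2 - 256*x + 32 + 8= n*(8 - 64*x) - 512*x^2 - 256*x + 40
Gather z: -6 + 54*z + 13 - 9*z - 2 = 45*z + 5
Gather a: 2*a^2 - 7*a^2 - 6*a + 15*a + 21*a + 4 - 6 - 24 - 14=-5*a^2 + 30*a - 40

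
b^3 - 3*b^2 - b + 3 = (b - 3)*(b - 1)*(b + 1)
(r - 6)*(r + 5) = r^2 - r - 30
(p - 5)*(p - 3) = p^2 - 8*p + 15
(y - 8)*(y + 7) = y^2 - y - 56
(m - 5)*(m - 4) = m^2 - 9*m + 20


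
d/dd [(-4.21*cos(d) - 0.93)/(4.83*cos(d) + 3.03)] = 8.2644*sin(d)/(4.83*cos(d) + 3.03)^2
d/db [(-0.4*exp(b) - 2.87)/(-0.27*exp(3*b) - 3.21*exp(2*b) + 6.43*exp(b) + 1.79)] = (-0.216*exp(3*b) - 3.6087*exp(2*b) - 18.4254*exp(b) + 17.7381)*exp(b)/(0.0729*exp(6*b) + 1.7334*exp(5*b) + 6.8319*exp(4*b) - 42.2472*exp(3*b) + 29.8531*exp(2*b) + 23.0194*exp(b) + 3.2041)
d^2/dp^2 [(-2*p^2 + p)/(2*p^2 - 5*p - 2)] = 4*(-8*p^3 - 12*p^2 + 6*p - 9)/(8*p^6 - 60*p^5 + 126*p^4 - 5*p^3 - 126*p^2 - 60*p - 8)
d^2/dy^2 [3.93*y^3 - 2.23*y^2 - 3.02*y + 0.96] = 23.58*y - 4.46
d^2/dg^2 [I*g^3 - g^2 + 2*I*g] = 6*I*g - 2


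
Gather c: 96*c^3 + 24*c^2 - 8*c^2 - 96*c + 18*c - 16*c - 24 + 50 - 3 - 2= 96*c^3 + 16*c^2 - 94*c + 21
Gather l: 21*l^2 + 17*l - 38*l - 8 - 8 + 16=21*l^2 - 21*l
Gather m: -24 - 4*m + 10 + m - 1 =-3*m - 15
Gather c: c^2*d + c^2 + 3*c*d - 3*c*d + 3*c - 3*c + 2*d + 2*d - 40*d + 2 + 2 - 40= c^2*(d + 1) - 36*d - 36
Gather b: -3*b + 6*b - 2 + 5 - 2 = 3*b + 1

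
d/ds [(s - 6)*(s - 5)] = 2*s - 11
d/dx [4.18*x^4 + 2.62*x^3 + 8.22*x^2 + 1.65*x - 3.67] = 16.72*x^3 + 7.86*x^2 + 16.44*x + 1.65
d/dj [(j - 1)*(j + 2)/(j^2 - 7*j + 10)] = 4*(-2*j^2 + 6*j - 1)/(j^4 - 14*j^3 + 69*j^2 - 140*j + 100)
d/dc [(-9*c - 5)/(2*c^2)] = (9*c + 10)/(2*c^3)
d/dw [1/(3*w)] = -1/(3*w^2)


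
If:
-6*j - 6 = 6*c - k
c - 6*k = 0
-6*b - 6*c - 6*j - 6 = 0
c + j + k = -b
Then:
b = -1/6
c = 6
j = -41/6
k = 1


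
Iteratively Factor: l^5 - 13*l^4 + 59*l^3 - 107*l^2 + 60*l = (l - 5)*(l^4 - 8*l^3 + 19*l^2 - 12*l) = (l - 5)*(l - 3)*(l^3 - 5*l^2 + 4*l) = (l - 5)*(l - 4)*(l - 3)*(l^2 - l) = (l - 5)*(l - 4)*(l - 3)*(l - 1)*(l)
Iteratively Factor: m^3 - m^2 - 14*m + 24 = (m - 3)*(m^2 + 2*m - 8) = (m - 3)*(m - 2)*(m + 4)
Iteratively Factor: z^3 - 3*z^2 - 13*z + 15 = (z + 3)*(z^2 - 6*z + 5) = (z - 1)*(z + 3)*(z - 5)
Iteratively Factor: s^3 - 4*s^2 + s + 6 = (s - 3)*(s^2 - s - 2) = (s - 3)*(s + 1)*(s - 2)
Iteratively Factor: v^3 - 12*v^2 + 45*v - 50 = (v - 5)*(v^2 - 7*v + 10) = (v - 5)^2*(v - 2)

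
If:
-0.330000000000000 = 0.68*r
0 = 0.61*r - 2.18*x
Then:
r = -0.49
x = -0.14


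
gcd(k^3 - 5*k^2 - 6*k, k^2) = k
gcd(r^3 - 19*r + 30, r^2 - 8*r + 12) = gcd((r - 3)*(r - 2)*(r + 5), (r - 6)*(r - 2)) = r - 2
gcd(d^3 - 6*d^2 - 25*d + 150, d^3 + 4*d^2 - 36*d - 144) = d - 6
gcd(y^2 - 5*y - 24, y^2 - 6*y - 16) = y - 8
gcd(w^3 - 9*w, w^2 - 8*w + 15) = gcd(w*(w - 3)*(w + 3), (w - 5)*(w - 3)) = w - 3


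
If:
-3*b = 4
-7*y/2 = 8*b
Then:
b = -4/3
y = 64/21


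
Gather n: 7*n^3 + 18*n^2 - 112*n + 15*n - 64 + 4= 7*n^3 + 18*n^2 - 97*n - 60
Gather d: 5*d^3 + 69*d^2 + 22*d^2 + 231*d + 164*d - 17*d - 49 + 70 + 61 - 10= 5*d^3 + 91*d^2 + 378*d + 72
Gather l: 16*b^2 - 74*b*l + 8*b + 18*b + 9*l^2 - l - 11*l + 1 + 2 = 16*b^2 + 26*b + 9*l^2 + l*(-74*b - 12) + 3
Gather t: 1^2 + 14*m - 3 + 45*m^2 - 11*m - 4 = 45*m^2 + 3*m - 6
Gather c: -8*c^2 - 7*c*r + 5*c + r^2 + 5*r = -8*c^2 + c*(5 - 7*r) + r^2 + 5*r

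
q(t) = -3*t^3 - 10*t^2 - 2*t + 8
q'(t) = -9*t^2 - 20*t - 2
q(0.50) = 4.12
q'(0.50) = -14.25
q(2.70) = -129.35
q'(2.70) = -121.61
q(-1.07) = 2.37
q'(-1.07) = 9.10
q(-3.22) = 10.91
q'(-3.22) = -30.92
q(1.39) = -22.16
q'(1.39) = -47.19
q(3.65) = -278.41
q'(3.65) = -194.90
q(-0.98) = 3.18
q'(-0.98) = 8.96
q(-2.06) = -4.09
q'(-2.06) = 1.01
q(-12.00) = 3776.00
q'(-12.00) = -1058.00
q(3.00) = -169.00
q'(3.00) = -143.00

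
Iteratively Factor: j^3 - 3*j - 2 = (j - 2)*(j^2 + 2*j + 1) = (j - 2)*(j + 1)*(j + 1)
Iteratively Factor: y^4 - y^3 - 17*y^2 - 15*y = (y + 1)*(y^3 - 2*y^2 - 15*y) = y*(y + 1)*(y^2 - 2*y - 15) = y*(y - 5)*(y + 1)*(y + 3)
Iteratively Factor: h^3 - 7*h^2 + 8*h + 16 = (h + 1)*(h^2 - 8*h + 16) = (h - 4)*(h + 1)*(h - 4)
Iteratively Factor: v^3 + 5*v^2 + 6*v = (v)*(v^2 + 5*v + 6) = v*(v + 2)*(v + 3)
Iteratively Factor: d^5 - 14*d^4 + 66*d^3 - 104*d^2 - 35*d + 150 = (d - 3)*(d^4 - 11*d^3 + 33*d^2 - 5*d - 50) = (d - 5)*(d - 3)*(d^3 - 6*d^2 + 3*d + 10) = (d - 5)*(d - 3)*(d - 2)*(d^2 - 4*d - 5) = (d - 5)^2*(d - 3)*(d - 2)*(d + 1)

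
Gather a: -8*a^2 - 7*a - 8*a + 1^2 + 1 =-8*a^2 - 15*a + 2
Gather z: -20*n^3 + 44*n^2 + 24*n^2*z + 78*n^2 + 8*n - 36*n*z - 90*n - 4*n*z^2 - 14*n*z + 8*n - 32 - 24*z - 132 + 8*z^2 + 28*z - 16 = -20*n^3 + 122*n^2 - 74*n + z^2*(8 - 4*n) + z*(24*n^2 - 50*n + 4) - 180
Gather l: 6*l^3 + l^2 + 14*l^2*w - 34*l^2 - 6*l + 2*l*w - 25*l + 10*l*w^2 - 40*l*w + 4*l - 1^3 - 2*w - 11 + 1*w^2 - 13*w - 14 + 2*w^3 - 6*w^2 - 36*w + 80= 6*l^3 + l^2*(14*w - 33) + l*(10*w^2 - 38*w - 27) + 2*w^3 - 5*w^2 - 51*w + 54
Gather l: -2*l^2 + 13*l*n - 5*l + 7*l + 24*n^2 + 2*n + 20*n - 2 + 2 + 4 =-2*l^2 + l*(13*n + 2) + 24*n^2 + 22*n + 4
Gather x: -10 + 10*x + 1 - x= 9*x - 9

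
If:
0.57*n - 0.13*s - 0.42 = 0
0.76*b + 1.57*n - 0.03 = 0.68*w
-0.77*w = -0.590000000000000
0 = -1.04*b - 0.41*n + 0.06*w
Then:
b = -0.12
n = 0.41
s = -1.44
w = 0.77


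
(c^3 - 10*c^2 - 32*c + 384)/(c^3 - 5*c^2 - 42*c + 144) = (c - 8)/(c - 3)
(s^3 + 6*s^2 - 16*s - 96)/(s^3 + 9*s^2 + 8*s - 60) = (s^2 - 16)/(s^2 + 3*s - 10)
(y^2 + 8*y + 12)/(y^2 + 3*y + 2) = (y + 6)/(y + 1)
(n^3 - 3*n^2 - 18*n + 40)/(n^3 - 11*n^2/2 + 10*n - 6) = 2*(n^2 - n - 20)/(2*n^2 - 7*n + 6)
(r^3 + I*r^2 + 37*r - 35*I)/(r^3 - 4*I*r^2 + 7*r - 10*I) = (r + 7*I)/(r + 2*I)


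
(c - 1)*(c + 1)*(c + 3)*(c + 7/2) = c^4 + 13*c^3/2 + 19*c^2/2 - 13*c/2 - 21/2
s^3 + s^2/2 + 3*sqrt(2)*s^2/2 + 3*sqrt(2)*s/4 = s*(s + 1/2)*(s + 3*sqrt(2)/2)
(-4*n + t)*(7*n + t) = -28*n^2 + 3*n*t + t^2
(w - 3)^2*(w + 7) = w^3 + w^2 - 33*w + 63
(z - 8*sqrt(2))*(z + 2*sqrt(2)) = z^2 - 6*sqrt(2)*z - 32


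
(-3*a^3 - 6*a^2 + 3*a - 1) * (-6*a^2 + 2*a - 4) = 18*a^5 + 30*a^4 - 18*a^3 + 36*a^2 - 14*a + 4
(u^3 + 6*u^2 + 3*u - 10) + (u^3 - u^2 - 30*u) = 2*u^3 + 5*u^2 - 27*u - 10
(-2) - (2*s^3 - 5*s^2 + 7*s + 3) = -2*s^3 + 5*s^2 - 7*s - 5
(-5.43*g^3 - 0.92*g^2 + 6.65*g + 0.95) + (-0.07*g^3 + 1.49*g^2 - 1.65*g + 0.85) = -5.5*g^3 + 0.57*g^2 + 5.0*g + 1.8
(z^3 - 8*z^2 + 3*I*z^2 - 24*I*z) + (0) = z^3 - 8*z^2 + 3*I*z^2 - 24*I*z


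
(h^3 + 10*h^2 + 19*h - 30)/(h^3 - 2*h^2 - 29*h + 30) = (h + 6)/(h - 6)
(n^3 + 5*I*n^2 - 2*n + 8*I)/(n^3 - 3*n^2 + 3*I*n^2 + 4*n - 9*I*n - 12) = (n + 2*I)/(n - 3)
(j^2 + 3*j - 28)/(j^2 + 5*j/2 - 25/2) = 2*(j^2 + 3*j - 28)/(2*j^2 + 5*j - 25)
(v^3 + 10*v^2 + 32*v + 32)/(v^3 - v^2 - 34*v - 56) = (v + 4)/(v - 7)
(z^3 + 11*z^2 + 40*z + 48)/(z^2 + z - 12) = (z^2 + 7*z + 12)/(z - 3)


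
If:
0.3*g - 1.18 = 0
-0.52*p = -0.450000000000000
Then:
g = 3.93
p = 0.87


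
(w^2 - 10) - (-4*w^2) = 5*w^2 - 10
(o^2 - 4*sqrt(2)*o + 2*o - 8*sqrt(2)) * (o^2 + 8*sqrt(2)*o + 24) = o^4 + 2*o^3 + 4*sqrt(2)*o^3 - 40*o^2 + 8*sqrt(2)*o^2 - 96*sqrt(2)*o - 80*o - 192*sqrt(2)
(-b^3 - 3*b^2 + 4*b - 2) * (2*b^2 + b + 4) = -2*b^5 - 7*b^4 + b^3 - 12*b^2 + 14*b - 8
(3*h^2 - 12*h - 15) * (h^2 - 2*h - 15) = 3*h^4 - 18*h^3 - 36*h^2 + 210*h + 225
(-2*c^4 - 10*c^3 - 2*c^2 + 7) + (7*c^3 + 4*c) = -2*c^4 - 3*c^3 - 2*c^2 + 4*c + 7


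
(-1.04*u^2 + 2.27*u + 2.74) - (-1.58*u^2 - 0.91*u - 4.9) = 0.54*u^2 + 3.18*u + 7.64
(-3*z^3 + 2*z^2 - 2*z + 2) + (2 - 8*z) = -3*z^3 + 2*z^2 - 10*z + 4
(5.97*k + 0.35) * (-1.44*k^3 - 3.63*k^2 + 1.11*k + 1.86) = -8.5968*k^4 - 22.1751*k^3 + 5.3562*k^2 + 11.4927*k + 0.651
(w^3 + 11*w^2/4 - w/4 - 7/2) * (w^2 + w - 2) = w^5 + 15*w^4/4 + w^3/2 - 37*w^2/4 - 3*w + 7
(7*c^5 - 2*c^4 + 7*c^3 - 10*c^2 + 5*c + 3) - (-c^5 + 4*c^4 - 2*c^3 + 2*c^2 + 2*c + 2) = 8*c^5 - 6*c^4 + 9*c^3 - 12*c^2 + 3*c + 1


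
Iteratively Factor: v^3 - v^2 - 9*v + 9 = (v - 3)*(v^2 + 2*v - 3) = (v - 3)*(v - 1)*(v + 3)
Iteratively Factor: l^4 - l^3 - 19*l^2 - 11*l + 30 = (l + 3)*(l^3 - 4*l^2 - 7*l + 10) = (l - 1)*(l + 3)*(l^2 - 3*l - 10) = (l - 1)*(l + 2)*(l + 3)*(l - 5)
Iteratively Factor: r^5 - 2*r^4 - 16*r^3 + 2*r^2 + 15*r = (r - 5)*(r^4 + 3*r^3 - r^2 - 3*r) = (r - 5)*(r - 1)*(r^3 + 4*r^2 + 3*r) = (r - 5)*(r - 1)*(r + 3)*(r^2 + r) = r*(r - 5)*(r - 1)*(r + 3)*(r + 1)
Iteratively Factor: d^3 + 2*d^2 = (d)*(d^2 + 2*d) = d^2*(d + 2)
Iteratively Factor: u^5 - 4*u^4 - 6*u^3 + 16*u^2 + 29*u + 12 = (u + 1)*(u^4 - 5*u^3 - u^2 + 17*u + 12) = (u - 4)*(u + 1)*(u^3 - u^2 - 5*u - 3) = (u - 4)*(u - 3)*(u + 1)*(u^2 + 2*u + 1) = (u - 4)*(u - 3)*(u + 1)^2*(u + 1)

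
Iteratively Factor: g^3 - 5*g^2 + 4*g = (g)*(g^2 - 5*g + 4) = g*(g - 1)*(g - 4)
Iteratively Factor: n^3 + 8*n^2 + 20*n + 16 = (n + 2)*(n^2 + 6*n + 8) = (n + 2)^2*(n + 4)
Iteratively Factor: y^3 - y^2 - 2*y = (y + 1)*(y^2 - 2*y) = y*(y + 1)*(y - 2)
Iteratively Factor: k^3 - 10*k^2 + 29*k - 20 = (k - 5)*(k^2 - 5*k + 4) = (k - 5)*(k - 1)*(k - 4)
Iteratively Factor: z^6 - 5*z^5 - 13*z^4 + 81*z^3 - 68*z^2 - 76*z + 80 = (z - 2)*(z^5 - 3*z^4 - 19*z^3 + 43*z^2 + 18*z - 40) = (z - 2)*(z - 1)*(z^4 - 2*z^3 - 21*z^2 + 22*z + 40) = (z - 2)*(z - 1)*(z + 1)*(z^3 - 3*z^2 - 18*z + 40) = (z - 5)*(z - 2)*(z - 1)*(z + 1)*(z^2 + 2*z - 8) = (z - 5)*(z - 2)^2*(z - 1)*(z + 1)*(z + 4)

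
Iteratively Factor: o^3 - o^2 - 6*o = (o)*(o^2 - o - 6) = o*(o + 2)*(o - 3)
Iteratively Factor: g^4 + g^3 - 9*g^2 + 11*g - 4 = (g - 1)*(g^3 + 2*g^2 - 7*g + 4) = (g - 1)^2*(g^2 + 3*g - 4) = (g - 1)^2*(g + 4)*(g - 1)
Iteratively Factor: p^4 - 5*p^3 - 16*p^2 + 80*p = (p - 4)*(p^3 - p^2 - 20*p) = (p - 4)*(p + 4)*(p^2 - 5*p) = (p - 5)*(p - 4)*(p + 4)*(p)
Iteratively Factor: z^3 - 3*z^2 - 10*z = (z + 2)*(z^2 - 5*z) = (z - 5)*(z + 2)*(z)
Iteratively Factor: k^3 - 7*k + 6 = (k - 2)*(k^2 + 2*k - 3) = (k - 2)*(k + 3)*(k - 1)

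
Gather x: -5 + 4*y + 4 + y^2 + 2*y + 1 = y^2 + 6*y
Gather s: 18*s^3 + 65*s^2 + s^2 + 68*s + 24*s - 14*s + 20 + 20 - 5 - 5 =18*s^3 + 66*s^2 + 78*s + 30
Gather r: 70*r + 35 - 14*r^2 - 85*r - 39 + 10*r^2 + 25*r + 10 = -4*r^2 + 10*r + 6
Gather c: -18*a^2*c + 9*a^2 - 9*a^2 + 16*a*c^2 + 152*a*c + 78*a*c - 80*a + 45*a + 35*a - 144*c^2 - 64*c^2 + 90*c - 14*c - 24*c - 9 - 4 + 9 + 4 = c^2*(16*a - 208) + c*(-18*a^2 + 230*a + 52)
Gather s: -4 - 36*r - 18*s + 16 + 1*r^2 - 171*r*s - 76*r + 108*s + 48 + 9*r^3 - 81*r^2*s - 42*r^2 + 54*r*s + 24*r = 9*r^3 - 41*r^2 - 88*r + s*(-81*r^2 - 117*r + 90) + 60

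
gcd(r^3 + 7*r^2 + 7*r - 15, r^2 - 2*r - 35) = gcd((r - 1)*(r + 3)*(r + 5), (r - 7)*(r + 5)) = r + 5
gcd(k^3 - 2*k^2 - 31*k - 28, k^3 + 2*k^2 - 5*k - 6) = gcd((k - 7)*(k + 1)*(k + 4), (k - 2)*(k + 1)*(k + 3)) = k + 1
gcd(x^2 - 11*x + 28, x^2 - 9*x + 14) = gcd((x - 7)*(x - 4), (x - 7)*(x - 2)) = x - 7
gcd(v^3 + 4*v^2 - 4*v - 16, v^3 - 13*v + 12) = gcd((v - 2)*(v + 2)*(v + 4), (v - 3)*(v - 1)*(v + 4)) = v + 4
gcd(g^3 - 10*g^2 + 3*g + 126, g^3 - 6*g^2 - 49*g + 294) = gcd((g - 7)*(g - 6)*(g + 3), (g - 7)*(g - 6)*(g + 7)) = g^2 - 13*g + 42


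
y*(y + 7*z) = y^2 + 7*y*z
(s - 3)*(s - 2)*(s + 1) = s^3 - 4*s^2 + s + 6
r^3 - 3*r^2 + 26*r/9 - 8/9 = (r - 4/3)*(r - 1)*(r - 2/3)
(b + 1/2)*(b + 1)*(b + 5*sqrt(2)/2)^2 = b^4 + 3*b^3/2 + 5*sqrt(2)*b^3 + 15*sqrt(2)*b^2/2 + 13*b^2 + 5*sqrt(2)*b/2 + 75*b/4 + 25/4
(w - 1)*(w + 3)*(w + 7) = w^3 + 9*w^2 + 11*w - 21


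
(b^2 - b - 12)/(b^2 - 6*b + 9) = (b^2 - b - 12)/(b^2 - 6*b + 9)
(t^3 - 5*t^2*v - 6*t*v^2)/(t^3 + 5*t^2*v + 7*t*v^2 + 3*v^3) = t*(t - 6*v)/(t^2 + 4*t*v + 3*v^2)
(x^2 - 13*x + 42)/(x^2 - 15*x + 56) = (x - 6)/(x - 8)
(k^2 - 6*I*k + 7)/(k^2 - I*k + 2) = (k - 7*I)/(k - 2*I)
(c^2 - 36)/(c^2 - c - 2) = (36 - c^2)/(-c^2 + c + 2)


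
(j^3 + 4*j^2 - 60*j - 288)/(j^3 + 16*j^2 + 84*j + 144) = (j - 8)/(j + 4)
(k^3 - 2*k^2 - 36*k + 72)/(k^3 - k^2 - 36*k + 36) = (k - 2)/(k - 1)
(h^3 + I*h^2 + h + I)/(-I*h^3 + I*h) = (I*h^3 - h^2 + I*h - 1)/(h^3 - h)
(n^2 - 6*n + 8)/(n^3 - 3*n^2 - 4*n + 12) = (n - 4)/(n^2 - n - 6)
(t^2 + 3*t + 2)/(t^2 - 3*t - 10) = (t + 1)/(t - 5)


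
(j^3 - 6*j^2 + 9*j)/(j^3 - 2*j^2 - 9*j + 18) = j*(j - 3)/(j^2 + j - 6)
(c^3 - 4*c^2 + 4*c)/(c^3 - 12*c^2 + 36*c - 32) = c/(c - 8)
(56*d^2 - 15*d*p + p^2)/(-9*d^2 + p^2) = (-56*d^2 + 15*d*p - p^2)/(9*d^2 - p^2)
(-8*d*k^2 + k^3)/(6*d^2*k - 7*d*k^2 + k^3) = k*(-8*d + k)/(6*d^2 - 7*d*k + k^2)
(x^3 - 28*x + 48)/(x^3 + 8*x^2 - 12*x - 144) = (x - 2)/(x + 6)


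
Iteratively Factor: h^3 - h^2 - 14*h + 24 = (h + 4)*(h^2 - 5*h + 6) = (h - 2)*(h + 4)*(h - 3)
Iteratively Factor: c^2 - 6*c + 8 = (c - 2)*(c - 4)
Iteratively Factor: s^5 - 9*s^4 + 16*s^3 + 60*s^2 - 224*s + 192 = (s - 4)*(s^4 - 5*s^3 - 4*s^2 + 44*s - 48) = (s - 4)*(s - 2)*(s^3 - 3*s^2 - 10*s + 24) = (s - 4)*(s - 2)^2*(s^2 - s - 12) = (s - 4)^2*(s - 2)^2*(s + 3)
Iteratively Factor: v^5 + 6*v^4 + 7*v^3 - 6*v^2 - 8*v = (v + 4)*(v^4 + 2*v^3 - v^2 - 2*v) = (v - 1)*(v + 4)*(v^3 + 3*v^2 + 2*v) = (v - 1)*(v + 2)*(v + 4)*(v^2 + v) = (v - 1)*(v + 1)*(v + 2)*(v + 4)*(v)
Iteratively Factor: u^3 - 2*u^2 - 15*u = (u + 3)*(u^2 - 5*u) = u*(u + 3)*(u - 5)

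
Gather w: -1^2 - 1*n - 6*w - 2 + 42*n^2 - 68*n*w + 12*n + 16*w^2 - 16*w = 42*n^2 + 11*n + 16*w^2 + w*(-68*n - 22) - 3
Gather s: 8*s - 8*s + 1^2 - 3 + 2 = 0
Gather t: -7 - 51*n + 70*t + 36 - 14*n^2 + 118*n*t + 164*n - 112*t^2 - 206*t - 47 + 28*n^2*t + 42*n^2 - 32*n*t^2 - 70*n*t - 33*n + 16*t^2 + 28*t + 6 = 28*n^2 + 80*n + t^2*(-32*n - 96) + t*(28*n^2 + 48*n - 108) - 12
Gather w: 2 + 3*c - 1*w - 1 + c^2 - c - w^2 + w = c^2 + 2*c - w^2 + 1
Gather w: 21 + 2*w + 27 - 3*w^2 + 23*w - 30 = -3*w^2 + 25*w + 18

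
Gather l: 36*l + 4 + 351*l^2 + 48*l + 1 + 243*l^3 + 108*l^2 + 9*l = 243*l^3 + 459*l^2 + 93*l + 5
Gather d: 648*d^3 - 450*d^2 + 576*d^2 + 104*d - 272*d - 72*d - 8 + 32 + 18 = 648*d^3 + 126*d^2 - 240*d + 42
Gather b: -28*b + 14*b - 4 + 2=-14*b - 2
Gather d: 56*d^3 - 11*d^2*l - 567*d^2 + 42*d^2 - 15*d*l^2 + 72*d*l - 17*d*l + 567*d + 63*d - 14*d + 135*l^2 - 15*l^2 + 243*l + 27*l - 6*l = 56*d^3 + d^2*(-11*l - 525) + d*(-15*l^2 + 55*l + 616) + 120*l^2 + 264*l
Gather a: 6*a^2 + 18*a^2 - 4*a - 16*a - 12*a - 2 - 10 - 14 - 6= 24*a^2 - 32*a - 32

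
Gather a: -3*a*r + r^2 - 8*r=-3*a*r + r^2 - 8*r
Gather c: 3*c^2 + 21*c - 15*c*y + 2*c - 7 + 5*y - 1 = 3*c^2 + c*(23 - 15*y) + 5*y - 8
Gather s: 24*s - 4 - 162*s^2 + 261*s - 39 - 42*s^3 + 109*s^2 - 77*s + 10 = -42*s^3 - 53*s^2 + 208*s - 33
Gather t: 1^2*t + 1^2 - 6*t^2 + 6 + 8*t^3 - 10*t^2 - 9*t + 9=8*t^3 - 16*t^2 - 8*t + 16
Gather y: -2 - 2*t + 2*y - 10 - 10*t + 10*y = -12*t + 12*y - 12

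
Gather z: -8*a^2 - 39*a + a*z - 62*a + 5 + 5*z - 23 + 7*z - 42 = -8*a^2 - 101*a + z*(a + 12) - 60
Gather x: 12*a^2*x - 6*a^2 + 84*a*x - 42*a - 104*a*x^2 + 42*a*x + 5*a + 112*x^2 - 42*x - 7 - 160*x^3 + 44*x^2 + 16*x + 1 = -6*a^2 - 37*a - 160*x^3 + x^2*(156 - 104*a) + x*(12*a^2 + 126*a - 26) - 6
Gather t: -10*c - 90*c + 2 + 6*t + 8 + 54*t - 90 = -100*c + 60*t - 80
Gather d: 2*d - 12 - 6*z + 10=2*d - 6*z - 2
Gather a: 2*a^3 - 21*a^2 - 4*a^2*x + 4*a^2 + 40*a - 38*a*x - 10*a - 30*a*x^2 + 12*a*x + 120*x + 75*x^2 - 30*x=2*a^3 + a^2*(-4*x - 17) + a*(-30*x^2 - 26*x + 30) + 75*x^2 + 90*x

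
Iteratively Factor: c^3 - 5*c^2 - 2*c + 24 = (c - 3)*(c^2 - 2*c - 8) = (c - 4)*(c - 3)*(c + 2)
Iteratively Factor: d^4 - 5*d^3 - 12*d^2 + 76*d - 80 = (d - 2)*(d^3 - 3*d^2 - 18*d + 40) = (d - 2)^2*(d^2 - d - 20) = (d - 5)*(d - 2)^2*(d + 4)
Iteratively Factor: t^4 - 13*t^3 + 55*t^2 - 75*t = (t - 5)*(t^3 - 8*t^2 + 15*t) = (t - 5)*(t - 3)*(t^2 - 5*t) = t*(t - 5)*(t - 3)*(t - 5)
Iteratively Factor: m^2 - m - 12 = (m - 4)*(m + 3)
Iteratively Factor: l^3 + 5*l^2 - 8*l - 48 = (l - 3)*(l^2 + 8*l + 16) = (l - 3)*(l + 4)*(l + 4)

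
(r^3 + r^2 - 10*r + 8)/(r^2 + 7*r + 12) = (r^2 - 3*r + 2)/(r + 3)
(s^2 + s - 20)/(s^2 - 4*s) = (s + 5)/s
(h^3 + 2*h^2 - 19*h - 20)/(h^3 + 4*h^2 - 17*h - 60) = (h + 1)/(h + 3)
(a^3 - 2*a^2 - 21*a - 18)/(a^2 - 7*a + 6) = (a^2 + 4*a + 3)/(a - 1)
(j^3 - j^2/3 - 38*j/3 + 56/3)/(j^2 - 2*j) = j + 5/3 - 28/(3*j)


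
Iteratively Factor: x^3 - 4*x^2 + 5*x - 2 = (x - 1)*(x^2 - 3*x + 2) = (x - 2)*(x - 1)*(x - 1)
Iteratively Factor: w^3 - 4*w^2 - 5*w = (w)*(w^2 - 4*w - 5) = w*(w + 1)*(w - 5)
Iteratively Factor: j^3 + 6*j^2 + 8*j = (j + 2)*(j^2 + 4*j) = (j + 2)*(j + 4)*(j)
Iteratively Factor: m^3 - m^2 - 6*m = (m + 2)*(m^2 - 3*m) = (m - 3)*(m + 2)*(m)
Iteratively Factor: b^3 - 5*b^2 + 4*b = (b - 4)*(b^2 - b) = (b - 4)*(b - 1)*(b)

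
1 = 1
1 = 1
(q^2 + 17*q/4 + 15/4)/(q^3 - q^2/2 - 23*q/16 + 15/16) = 4*(q + 3)/(4*q^2 - 7*q + 3)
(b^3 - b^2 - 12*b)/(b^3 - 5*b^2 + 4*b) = (b + 3)/(b - 1)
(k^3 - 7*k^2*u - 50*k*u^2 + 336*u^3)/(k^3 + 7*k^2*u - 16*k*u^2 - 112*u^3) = (-k^2 + 14*k*u - 48*u^2)/(-k^2 + 16*u^2)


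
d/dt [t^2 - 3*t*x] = 2*t - 3*x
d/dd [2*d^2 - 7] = 4*d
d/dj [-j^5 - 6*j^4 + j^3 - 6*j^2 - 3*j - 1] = -5*j^4 - 24*j^3 + 3*j^2 - 12*j - 3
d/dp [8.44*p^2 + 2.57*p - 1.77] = 16.88*p + 2.57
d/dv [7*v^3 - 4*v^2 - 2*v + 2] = 21*v^2 - 8*v - 2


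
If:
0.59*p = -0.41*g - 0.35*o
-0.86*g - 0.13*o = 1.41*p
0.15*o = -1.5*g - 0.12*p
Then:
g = 0.00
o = 0.00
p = 0.00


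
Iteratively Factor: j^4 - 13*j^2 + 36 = (j + 2)*(j^3 - 2*j^2 - 9*j + 18) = (j + 2)*(j + 3)*(j^2 - 5*j + 6) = (j - 2)*(j + 2)*(j + 3)*(j - 3)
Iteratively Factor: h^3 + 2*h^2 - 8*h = (h + 4)*(h^2 - 2*h) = h*(h + 4)*(h - 2)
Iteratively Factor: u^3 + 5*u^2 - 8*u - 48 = (u - 3)*(u^2 + 8*u + 16) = (u - 3)*(u + 4)*(u + 4)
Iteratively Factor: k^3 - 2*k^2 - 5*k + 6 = (k - 3)*(k^2 + k - 2) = (k - 3)*(k + 2)*(k - 1)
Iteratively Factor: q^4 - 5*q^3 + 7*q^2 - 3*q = (q - 3)*(q^3 - 2*q^2 + q) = (q - 3)*(q - 1)*(q^2 - q) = (q - 3)*(q - 1)^2*(q)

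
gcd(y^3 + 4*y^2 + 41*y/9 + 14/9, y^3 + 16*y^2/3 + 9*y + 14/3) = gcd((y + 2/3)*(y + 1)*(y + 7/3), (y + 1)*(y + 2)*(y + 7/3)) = y^2 + 10*y/3 + 7/3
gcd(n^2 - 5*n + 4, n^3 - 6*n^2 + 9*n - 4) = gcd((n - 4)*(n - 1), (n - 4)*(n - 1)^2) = n^2 - 5*n + 4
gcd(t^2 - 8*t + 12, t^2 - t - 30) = t - 6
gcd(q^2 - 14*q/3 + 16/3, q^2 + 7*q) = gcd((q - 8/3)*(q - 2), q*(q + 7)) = 1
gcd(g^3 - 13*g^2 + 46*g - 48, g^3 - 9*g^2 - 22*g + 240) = g - 8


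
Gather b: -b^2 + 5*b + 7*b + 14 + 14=-b^2 + 12*b + 28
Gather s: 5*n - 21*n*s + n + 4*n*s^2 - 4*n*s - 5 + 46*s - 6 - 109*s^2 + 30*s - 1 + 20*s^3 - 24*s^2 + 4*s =6*n + 20*s^3 + s^2*(4*n - 133) + s*(80 - 25*n) - 12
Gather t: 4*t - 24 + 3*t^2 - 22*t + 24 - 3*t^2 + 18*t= 0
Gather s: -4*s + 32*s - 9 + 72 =28*s + 63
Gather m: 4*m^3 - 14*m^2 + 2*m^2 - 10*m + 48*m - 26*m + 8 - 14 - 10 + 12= 4*m^3 - 12*m^2 + 12*m - 4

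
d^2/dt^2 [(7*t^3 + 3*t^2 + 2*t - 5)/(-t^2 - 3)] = 2*(19*t^3 + 42*t^2 - 171*t - 42)/(t^6 + 9*t^4 + 27*t^2 + 27)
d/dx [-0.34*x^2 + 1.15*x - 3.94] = 1.15 - 0.68*x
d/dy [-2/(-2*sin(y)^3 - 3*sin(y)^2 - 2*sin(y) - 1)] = 4*(-3*sin(y) + 3*cos(y)^2 - 4)*cos(y)/((sin(y) + 1)^2*(sin(y) - cos(2*y) + 2)^2)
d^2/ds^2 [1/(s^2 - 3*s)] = 2*(-s*(s - 3) + (2*s - 3)^2)/(s^3*(s - 3)^3)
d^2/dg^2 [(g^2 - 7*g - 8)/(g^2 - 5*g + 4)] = 4*(-g^3 - 18*g^2 + 102*g - 146)/(g^6 - 15*g^5 + 87*g^4 - 245*g^3 + 348*g^2 - 240*g + 64)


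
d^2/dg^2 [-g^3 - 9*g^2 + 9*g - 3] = -6*g - 18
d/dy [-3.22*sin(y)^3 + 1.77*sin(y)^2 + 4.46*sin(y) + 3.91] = (-9.66*sin(y)^2 + 3.54*sin(y) + 4.46)*cos(y)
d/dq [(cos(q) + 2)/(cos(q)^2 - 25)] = (cos(q)^2 + 4*cos(q) + 25)*sin(q)/(cos(q)^2 - 25)^2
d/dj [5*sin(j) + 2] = 5*cos(j)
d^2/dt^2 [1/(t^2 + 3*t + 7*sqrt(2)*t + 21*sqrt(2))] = 2*(-t^2 - 7*sqrt(2)*t - 3*t + (2*t + 3 + 7*sqrt(2))^2 - 21*sqrt(2))/(t^2 + 3*t + 7*sqrt(2)*t + 21*sqrt(2))^3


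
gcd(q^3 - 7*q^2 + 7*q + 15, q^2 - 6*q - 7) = q + 1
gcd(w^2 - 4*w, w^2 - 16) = w - 4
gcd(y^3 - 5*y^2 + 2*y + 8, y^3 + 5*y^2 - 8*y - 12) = y^2 - y - 2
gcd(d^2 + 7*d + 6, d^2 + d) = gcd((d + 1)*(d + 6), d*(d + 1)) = d + 1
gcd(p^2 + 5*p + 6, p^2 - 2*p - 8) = p + 2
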